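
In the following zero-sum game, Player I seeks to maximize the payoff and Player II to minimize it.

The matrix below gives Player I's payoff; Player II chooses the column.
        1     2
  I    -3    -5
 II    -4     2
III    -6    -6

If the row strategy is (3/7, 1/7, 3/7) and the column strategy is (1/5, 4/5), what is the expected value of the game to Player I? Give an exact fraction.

Against (1/5, 4/5), each row's expected payoff is I: -23/5; II: 4/5; III: -6.
Taking the (3/7, 1/7, 3/7)-weighted average: (3/7)·(-23/5) + (1/7)·(4/5) + (3/7)·(-6) = -31/7.

-31/7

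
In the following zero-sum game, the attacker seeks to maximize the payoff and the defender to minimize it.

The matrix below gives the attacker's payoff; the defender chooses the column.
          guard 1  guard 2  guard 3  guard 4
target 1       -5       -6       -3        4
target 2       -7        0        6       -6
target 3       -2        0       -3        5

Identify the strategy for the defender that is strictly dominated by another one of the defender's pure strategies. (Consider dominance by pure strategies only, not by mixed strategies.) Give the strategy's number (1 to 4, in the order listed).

4

The defender prefers columns that give the attacker less. Compare guard 4 with guard 1: -5 < 4, -7 < -6, -2 < 5.
So guard 1 strictly dominates guard 4 for the defender; guard 4 is strictly dominated.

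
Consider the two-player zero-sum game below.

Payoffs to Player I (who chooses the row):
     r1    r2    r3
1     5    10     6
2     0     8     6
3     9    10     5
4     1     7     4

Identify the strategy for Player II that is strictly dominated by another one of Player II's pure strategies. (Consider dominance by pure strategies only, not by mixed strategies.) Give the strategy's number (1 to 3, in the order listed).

Player II prefers columns that give Player I less. Compare r2 with r1: 5 < 10, 0 < 8, 9 < 10, 1 < 7.
So r1 strictly dominates r2 for Player II; r2 is strictly dominated.

2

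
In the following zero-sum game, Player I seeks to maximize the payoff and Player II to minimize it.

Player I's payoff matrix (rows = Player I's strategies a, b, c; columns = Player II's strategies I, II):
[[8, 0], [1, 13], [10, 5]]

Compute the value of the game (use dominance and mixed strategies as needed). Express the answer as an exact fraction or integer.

Row a is strictly dominated by row c, so Player I never plays it.
The remaining 2×2 game on (b, c) × (I, II) has no saddle point. Let Player I play b with probability p; indifference gives p + 10(1−p) = 13p + 5(1−p), so p = 5/17.
Similarly Player II's optimal q on I is 8/17, and the value is 1·(8/17) + (13)·(9/17) = 125/17.

125/17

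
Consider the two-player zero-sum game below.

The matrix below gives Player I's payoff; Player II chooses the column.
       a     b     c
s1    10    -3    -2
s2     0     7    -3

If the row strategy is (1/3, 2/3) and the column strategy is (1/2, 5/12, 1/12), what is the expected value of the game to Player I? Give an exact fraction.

107/36

Against (1/2, 5/12, 1/12), each row's expected payoff is s1: 43/12; s2: 8/3.
Taking the (1/3, 2/3)-weighted average: (1/3)·(43/12) + (2/3)·(8/3) = 107/36.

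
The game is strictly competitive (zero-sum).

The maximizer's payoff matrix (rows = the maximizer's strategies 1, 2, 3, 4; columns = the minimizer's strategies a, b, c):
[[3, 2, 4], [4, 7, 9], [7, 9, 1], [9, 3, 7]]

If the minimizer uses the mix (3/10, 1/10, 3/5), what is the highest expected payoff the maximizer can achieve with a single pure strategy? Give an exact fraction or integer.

1: (3)·(3/10) + (2)·(1/10) + (4)·(3/5) = 7/2.
2: (4)·(3/10) + (7)·(1/10) + (9)·(3/5) = 73/10.
3: (7)·(3/10) + (9)·(1/10) + (1)·(3/5) = 18/5.
4: (9)·(3/10) + (3)·(1/10) + (7)·(3/5) = 36/5.
The best pure response is 2 with expected payoff 73/10.

73/10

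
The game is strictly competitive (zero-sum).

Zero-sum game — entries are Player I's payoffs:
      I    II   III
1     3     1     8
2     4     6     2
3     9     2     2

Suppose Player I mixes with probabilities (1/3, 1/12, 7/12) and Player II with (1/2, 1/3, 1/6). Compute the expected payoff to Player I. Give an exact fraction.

37/8

Against (1/2, 1/3, 1/6), each row's expected payoff is 1: 19/6; 2: 13/3; 3: 11/2.
Taking the (1/3, 1/12, 7/12)-weighted average: (1/3)·(19/6) + (1/12)·(13/3) + (7/12)·(11/2) = 37/8.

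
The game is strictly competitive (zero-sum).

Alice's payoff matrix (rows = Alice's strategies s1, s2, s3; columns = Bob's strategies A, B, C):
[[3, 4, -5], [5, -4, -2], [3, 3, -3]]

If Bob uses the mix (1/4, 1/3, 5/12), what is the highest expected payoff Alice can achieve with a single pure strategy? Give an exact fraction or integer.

s1: (3)·(1/4) + (4)·(1/3) + (-5)·(5/12) = 0.
s2: (5)·(1/4) + (-4)·(1/3) + (-2)·(5/12) = -11/12.
s3: (3)·(1/4) + (3)·(1/3) + (-3)·(5/12) = 1/2.
The best pure response is s3 with expected payoff 1/2.

1/2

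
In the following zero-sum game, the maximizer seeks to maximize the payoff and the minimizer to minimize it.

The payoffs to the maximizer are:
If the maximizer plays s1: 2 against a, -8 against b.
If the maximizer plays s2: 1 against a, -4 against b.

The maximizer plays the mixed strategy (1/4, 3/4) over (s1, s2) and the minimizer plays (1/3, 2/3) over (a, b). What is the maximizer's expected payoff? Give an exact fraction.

-35/12

Against (1/3, 2/3), each row's expected payoff is s1: -14/3; s2: -7/3.
Taking the (1/4, 3/4)-weighted average: (1/4)·(-14/3) + (3/4)·(-7/3) = -35/12.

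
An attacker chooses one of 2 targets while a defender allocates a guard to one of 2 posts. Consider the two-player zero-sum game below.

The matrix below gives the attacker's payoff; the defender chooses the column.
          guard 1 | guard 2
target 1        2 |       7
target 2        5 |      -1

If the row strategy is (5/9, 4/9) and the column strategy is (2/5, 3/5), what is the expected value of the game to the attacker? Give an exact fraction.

Against (2/5, 3/5), each row's expected payoff is target 1: 5; target 2: 7/5.
Taking the (5/9, 4/9)-weighted average: (5/9)·(5) + (4/9)·(7/5) = 17/5.

17/5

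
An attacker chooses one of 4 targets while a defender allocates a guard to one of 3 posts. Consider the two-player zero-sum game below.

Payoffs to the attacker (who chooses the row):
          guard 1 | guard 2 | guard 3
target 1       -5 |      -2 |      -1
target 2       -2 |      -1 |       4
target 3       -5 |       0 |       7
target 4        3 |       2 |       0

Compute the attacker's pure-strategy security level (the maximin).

The worst-case payoff for each row is target 1: -5, target 2: -2, target 3: -5, target 4: 0.
The best of these is 0.

0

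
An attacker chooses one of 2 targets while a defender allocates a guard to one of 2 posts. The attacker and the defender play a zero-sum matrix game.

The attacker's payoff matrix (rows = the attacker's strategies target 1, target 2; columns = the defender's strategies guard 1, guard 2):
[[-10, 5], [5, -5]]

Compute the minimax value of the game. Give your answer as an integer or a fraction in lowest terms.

-1

Row minima are -10 and -5, so the attacker's maximin is -5; column maxima are 5 and 5, so the defender's minimax is 5. These differ, so the equilibrium is in mixed strategies.
Let the attacker play target 1 with probability p. The defender is indifferent when −10p + 5(1−p) = 5p − 5(1−p), giving p = 2/5.
Let the defender play guard 1 with probability q. The attacker is indifferent when −10q + 5(1−q) = 5q − 5(1−q), giving q = 2/5.
The value is -10·(2/5) + (5)·(3/5) = -1.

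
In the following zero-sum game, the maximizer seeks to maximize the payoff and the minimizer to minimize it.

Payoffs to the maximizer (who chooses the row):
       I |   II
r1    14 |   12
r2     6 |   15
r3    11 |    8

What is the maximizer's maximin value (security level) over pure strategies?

12

The worst-case payoff for each row is r1: 12, r2: 6, r3: 8.
The best of these is 12.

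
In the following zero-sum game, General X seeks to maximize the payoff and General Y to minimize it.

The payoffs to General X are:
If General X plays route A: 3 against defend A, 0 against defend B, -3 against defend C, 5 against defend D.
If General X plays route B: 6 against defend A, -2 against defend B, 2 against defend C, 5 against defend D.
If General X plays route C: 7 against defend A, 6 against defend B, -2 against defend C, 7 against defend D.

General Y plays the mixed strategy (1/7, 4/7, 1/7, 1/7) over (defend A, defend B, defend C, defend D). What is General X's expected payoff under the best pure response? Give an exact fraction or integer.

route A: (3)·(1/7) + (0)·(4/7) + (-3)·(1/7) + (5)·(1/7) = 5/7.
route B: (6)·(1/7) + (-2)·(4/7) + (2)·(1/7) + (5)·(1/7) = 5/7.
route C: (7)·(1/7) + (6)·(4/7) + (-2)·(1/7) + (7)·(1/7) = 36/7.
The best pure response is route C with expected payoff 36/7.

36/7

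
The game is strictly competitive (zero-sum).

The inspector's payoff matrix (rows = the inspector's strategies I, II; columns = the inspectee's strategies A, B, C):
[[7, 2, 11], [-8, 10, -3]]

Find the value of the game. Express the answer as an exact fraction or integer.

86/23

Column C is strictly dominated by A for the inspectee (it gives the inspector more in every row).
The remaining 2×2 game on (I, II) × (A, B) has no saddle point. Let the inspector play I with probability p; indifference gives 7p − 8(1−p) = 2p + 10(1−p), so p = 18/23.
Similarly the inspectee's optimal q on A is 8/23, and the value is 7·(8/23) + (2)·(15/23) = 86/23.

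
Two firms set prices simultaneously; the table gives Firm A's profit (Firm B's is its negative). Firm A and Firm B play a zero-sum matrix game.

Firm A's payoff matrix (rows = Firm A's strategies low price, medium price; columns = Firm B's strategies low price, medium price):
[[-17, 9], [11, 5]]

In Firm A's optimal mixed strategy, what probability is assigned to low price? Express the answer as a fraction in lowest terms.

Row minima are -17 and 5, so Firm A's maximin is 5; column maxima are 11 and 9, so Firm B's minimax is 9. These differ, so the equilibrium is in mixed strategies.
Let Firm A play low price with probability p. Firm B is indifferent when −17p + 11(1−p) = 9p + 5(1−p), giving p = 3/16.

3/16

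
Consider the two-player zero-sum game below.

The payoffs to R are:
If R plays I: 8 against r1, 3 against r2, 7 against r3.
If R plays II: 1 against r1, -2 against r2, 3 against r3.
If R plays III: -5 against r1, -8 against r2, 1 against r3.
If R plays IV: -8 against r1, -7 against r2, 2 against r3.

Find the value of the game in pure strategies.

3

Row minima: 3, -2, -8, -8 → R's maximin is 3.
Column maxima: 8, 3, 7 → C's minimax is 3.
They coincide at (I, r2), so the value is 3.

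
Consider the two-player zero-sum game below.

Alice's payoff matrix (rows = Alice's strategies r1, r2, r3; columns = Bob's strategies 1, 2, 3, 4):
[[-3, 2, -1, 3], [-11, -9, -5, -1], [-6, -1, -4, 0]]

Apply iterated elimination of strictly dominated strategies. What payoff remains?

Column 3 is strictly dominated by 1 for Bob (-3<-1, -11<-5, -6<-4); eliminate 3.
Column 2 is strictly dominated by 1 for Bob (-3<2, -11<-9, -6<-1); eliminate 2.
Row r3 is strictly dominated by row r1 (-3>-6, 3>0); eliminate r3.
Column 4 is strictly dominated by 1 for Bob (-3<3, -11<-1); eliminate 4.
Row r2 is strictly dominated by row r1 (-3>-11); eliminate r2.
Only (r1, 1) remains, with payoff -3.

-3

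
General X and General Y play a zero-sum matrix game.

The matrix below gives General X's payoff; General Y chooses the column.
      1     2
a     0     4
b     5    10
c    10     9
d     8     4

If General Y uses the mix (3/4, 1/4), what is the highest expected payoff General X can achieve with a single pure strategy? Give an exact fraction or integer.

39/4

a: (0)·(3/4) + (4)·(1/4) = 1.
b: (5)·(3/4) + (10)·(1/4) = 25/4.
c: (10)·(3/4) + (9)·(1/4) = 39/4.
d: (8)·(3/4) + (4)·(1/4) = 7.
The best pure response is c with expected payoff 39/4.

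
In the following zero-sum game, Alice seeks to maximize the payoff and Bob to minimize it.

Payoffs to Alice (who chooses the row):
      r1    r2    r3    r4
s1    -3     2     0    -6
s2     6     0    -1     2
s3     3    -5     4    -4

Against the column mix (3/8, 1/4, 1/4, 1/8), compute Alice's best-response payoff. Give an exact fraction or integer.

s1: (-3)·(3/8) + (2)·(1/4) + (0)·(1/4) + (-6)·(1/8) = -11/8.
s2: (6)·(3/8) + (0)·(1/4) + (-1)·(1/4) + (2)·(1/8) = 9/4.
s3: (3)·(3/8) + (-5)·(1/4) + (4)·(1/4) + (-4)·(1/8) = 3/8.
The best pure response is s2 with expected payoff 9/4.

9/4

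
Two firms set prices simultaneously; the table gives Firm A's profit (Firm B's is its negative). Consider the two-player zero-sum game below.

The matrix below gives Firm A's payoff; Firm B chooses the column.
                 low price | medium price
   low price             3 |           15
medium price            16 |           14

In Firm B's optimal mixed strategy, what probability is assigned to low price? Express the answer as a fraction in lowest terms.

1/14

Row minima are 3 and 14, so Firm A's maximin is 14; column maxima are 16 and 15, so Firm B's minimax is 15. These differ, so the equilibrium is in mixed strategies.
Let Firm B play low price with probability q. Firm A is indifferent when 3q + 15(1−q) = 16q + 14(1−q), giving q = 1/14.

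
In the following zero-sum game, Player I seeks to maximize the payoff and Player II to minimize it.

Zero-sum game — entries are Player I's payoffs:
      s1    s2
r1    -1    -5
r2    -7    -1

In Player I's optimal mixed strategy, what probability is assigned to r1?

3/5

Row minima are -5 and -7, so Player I's maximin is -5; column maxima are -1 and -1, so Player II's minimax is -1. These differ, so the equilibrium is in mixed strategies.
Let Player I play r1 with probability p. Player II is indifferent when −p − 7(1−p) = −5p − (1−p), giving p = 3/5.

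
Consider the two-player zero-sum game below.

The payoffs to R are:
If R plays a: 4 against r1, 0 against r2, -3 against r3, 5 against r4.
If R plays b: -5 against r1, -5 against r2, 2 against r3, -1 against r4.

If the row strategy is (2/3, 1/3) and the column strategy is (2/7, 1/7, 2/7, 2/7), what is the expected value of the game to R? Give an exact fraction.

11/21

Against (2/7, 1/7, 2/7, 2/7), each row's expected payoff is a: 12/7; b: -13/7.
Taking the (2/3, 1/3)-weighted average: (2/3)·(12/7) + (1/3)·(-13/7) = 11/21.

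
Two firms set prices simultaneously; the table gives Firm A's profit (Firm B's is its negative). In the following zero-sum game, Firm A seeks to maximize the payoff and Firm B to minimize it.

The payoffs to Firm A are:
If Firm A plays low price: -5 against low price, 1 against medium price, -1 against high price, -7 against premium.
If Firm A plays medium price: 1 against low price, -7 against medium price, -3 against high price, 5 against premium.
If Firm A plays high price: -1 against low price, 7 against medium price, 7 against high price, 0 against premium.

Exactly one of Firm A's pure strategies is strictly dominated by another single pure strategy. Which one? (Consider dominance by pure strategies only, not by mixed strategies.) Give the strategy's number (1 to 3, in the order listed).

1

Compare low price with high price: -1 > -5, 7 > 1, 7 > -1, 0 > -7.
So high price strictly dominates low price for Firm A; low price is strictly dominated.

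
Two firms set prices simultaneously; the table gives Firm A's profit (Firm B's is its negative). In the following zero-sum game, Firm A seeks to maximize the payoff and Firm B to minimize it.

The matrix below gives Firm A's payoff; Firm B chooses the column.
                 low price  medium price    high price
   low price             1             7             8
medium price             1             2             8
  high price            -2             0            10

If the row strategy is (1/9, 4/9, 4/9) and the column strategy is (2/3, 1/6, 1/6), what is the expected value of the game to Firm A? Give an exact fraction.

Against (2/3, 1/6, 1/6), each row's expected payoff is low price: 19/6; medium price: 7/3; high price: 1/3.
Taking the (1/9, 4/9, 4/9)-weighted average: (1/9)·(19/6) + (4/9)·(7/3) + (4/9)·(1/3) = 83/54.

83/54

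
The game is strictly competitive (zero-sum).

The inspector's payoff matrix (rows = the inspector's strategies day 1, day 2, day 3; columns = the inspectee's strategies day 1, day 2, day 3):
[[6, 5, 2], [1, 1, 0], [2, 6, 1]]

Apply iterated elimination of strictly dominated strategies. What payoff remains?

2

Row day 2 is strictly dominated by row day 1 (6>1, 5>1, 2>0); eliminate day 2.
Column day 1 is strictly dominated by day 3 for the inspectee (2<6, 1<2); eliminate day 1.
Column day 2 is strictly dominated by day 3 for the inspectee (2<5, 1<6); eliminate day 2.
Row day 3 is strictly dominated by row day 1 (2>1); eliminate day 3.
Only (day 1, day 3) remains, with payoff 2.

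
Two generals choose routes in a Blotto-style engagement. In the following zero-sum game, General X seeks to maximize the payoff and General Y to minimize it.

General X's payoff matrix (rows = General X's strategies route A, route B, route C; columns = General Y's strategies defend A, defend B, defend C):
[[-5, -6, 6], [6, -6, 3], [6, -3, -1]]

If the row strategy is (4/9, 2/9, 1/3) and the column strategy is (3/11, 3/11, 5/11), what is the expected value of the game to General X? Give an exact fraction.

10/33

Against (3/11, 3/11, 5/11), each row's expected payoff is route A: -3/11; route B: 15/11; route C: 4/11.
Taking the (4/9, 2/9, 1/3)-weighted average: (4/9)·(-3/11) + (2/9)·(15/11) + (1/3)·(4/11) = 10/33.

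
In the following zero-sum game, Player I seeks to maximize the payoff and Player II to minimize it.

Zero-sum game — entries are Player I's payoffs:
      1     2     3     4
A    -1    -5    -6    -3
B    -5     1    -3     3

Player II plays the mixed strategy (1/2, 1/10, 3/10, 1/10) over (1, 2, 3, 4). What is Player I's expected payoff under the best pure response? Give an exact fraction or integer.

A: (-1)·(1/2) + (-5)·(1/10) + (-6)·(3/10) + (-3)·(1/10) = -31/10.
B: (-5)·(1/2) + (1)·(1/10) + (-3)·(3/10) + (3)·(1/10) = -3.
The best pure response is B with expected payoff -3.

-3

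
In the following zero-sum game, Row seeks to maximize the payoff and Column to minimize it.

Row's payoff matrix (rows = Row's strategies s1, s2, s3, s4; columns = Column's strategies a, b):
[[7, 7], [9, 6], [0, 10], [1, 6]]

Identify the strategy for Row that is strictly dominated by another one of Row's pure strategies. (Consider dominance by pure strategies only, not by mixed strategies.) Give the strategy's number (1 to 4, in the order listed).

4

Compare s4 with s1: 7 > 1, 7 > 6.
So s1 strictly dominates s4 for Row; s4 is strictly dominated.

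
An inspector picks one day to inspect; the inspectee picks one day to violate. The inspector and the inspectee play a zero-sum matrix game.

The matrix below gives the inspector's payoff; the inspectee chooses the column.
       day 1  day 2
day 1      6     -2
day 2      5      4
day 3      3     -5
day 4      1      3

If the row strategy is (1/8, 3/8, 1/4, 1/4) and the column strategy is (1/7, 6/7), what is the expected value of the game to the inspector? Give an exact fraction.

Against (1/7, 6/7), each row's expected payoff is day 1: -6/7; day 2: 29/7; day 3: -27/7; day 4: 19/7.
Taking the (1/8, 3/8, 1/4, 1/4)-weighted average: (1/8)·(-6/7) + (3/8)·(29/7) + (1/4)·(-27/7) + (1/4)·(19/7) = 65/56.

65/56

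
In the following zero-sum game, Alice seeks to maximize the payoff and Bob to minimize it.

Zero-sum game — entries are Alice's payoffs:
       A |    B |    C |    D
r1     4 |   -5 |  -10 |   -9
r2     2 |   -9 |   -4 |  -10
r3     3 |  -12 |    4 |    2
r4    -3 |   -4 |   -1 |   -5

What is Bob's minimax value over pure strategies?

-4

The worst case (largest entry) in each column is A: 4, B: -4, C: 4, D: 2.
The best (smallest) of these is -4.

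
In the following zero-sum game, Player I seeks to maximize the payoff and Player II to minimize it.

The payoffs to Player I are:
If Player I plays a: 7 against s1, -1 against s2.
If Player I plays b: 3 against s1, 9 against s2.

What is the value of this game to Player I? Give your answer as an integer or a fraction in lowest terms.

Row minima are -1 and 3, so Player I's maximin is 3; column maxima are 7 and 9, so Player II's minimax is 7. These differ, so the equilibrium is in mixed strategies.
Let Player I play a with probability p. Player II is indifferent when 7p + 3(1−p) = −p + 9(1−p), giving p = 3/7.
Let Player II play s1 with probability q. Player I is indifferent when 7q − (1−q) = 3q + 9(1−q), giving q = 5/7.
The value is 7·(5/7) + (-1)·(2/7) = 33/7.

33/7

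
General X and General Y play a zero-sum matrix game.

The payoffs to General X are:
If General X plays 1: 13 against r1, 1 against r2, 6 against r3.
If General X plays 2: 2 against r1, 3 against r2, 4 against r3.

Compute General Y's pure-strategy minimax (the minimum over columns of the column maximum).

3

The worst case (largest entry) in each column is r1: 13, r2: 3, r3: 6.
The best (smallest) of these is 3.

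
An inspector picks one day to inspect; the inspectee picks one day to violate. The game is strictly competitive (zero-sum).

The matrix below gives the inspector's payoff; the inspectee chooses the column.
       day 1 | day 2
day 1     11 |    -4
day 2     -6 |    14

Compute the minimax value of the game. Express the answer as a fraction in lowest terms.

Row minima are -4 and -6, so the inspector's maximin is -4; column maxima are 11 and 14, so the inspectee's minimax is 11. These differ, so the equilibrium is in mixed strategies.
Let the inspector play day 1 with probability p. The inspectee is indifferent when 11p − 6(1−p) = −4p + 14(1−p), giving p = 4/7.
Let the inspectee play day 1 with probability q. The inspector is indifferent when 11q − 4(1−q) = −6q + 14(1−q), giving q = 18/35.
The value is 11·(18/35) + (-4)·(17/35) = 26/7.

26/7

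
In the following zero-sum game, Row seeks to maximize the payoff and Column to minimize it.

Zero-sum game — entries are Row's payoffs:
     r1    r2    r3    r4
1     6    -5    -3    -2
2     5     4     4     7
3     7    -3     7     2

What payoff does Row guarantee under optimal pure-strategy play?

Row minima: -5, 4, -3 → Row's maximin is 4.
Column maxima: 7, 4, 7, 7 → Column's minimax is 4.
They coincide at (2, r2), so the value is 4.

4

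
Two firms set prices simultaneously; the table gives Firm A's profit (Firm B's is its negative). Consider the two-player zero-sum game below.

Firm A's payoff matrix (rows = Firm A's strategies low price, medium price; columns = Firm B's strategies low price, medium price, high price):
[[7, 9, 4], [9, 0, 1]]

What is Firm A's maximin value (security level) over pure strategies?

4

The worst-case payoff for each row is low price: 4, medium price: 0.
The best of these is 4.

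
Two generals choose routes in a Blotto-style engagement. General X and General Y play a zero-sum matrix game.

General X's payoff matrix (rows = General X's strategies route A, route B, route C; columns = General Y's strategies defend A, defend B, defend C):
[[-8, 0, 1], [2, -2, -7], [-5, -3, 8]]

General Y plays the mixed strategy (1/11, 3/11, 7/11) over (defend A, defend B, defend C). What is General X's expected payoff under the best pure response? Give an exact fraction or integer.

route A: (-8)·(1/11) + (0)·(3/11) + (1)·(7/11) = -1/11.
route B: (2)·(1/11) + (-2)·(3/11) + (-7)·(7/11) = -53/11.
route C: (-5)·(1/11) + (-3)·(3/11) + (8)·(7/11) = 42/11.
The best pure response is route C with expected payoff 42/11.

42/11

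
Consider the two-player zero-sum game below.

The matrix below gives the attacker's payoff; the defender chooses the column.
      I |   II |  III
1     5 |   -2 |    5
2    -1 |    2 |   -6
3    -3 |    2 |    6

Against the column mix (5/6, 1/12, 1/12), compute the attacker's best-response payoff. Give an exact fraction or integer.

53/12

1: (5)·(5/6) + (-2)·(1/12) + (5)·(1/12) = 53/12.
2: (-1)·(5/6) + (2)·(1/12) + (-6)·(1/12) = -7/6.
3: (-3)·(5/6) + (2)·(1/12) + (6)·(1/12) = -11/6.
The best pure response is 1 with expected payoff 53/12.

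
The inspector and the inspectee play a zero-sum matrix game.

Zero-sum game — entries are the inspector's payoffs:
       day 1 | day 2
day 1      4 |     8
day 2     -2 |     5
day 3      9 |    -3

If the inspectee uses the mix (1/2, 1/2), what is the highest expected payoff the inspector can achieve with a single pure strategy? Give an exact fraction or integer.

6

day 1: (4)·(1/2) + (8)·(1/2) = 6.
day 2: (-2)·(1/2) + (5)·(1/2) = 3/2.
day 3: (9)·(1/2) + (-3)·(1/2) = 3.
The best pure response is day 1 with expected payoff 6.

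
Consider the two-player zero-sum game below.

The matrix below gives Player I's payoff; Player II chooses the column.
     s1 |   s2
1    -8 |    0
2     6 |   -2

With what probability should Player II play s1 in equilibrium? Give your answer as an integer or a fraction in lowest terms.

1/8

Row minima are -8 and -2, so Player I's maximin is -2; column maxima are 6 and 0, so Player II's minimax is 0. These differ, so the equilibrium is in mixed strategies.
Let Player II play s1 with probability q. Player I is indifferent when −8q = 6q − 2(1−q), giving q = 1/8.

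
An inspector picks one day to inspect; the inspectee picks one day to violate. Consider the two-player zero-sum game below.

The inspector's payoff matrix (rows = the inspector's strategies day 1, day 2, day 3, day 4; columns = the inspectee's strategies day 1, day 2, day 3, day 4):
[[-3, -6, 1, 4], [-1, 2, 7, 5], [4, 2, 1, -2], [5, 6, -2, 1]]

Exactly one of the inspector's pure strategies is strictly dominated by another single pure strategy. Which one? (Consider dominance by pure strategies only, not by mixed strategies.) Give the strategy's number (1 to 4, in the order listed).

Compare day 1 with day 2: -1 > -3, 2 > -6, 7 > 1, 5 > 4.
So day 2 strictly dominates day 1 for the inspector; day 1 is strictly dominated.

1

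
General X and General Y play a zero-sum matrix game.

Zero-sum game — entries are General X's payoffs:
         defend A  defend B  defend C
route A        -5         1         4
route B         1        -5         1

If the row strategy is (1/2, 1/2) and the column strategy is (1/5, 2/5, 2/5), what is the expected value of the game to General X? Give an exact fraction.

Against (1/5, 2/5, 2/5), each row's expected payoff is route A: 1; route B: -7/5.
Taking the (1/2, 1/2)-weighted average: (1/2)·(1) + (1/2)·(-7/5) = -1/5.

-1/5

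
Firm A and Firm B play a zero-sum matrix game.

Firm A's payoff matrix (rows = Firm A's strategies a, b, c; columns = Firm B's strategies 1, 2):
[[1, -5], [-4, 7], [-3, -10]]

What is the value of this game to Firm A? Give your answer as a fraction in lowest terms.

Row c is strictly dominated by row a, so Firm A never plays it.
The remaining 2×2 game on (a, b) × (1, 2) has no saddle point. Let Firm A play a with probability p; indifference gives p − 4(1−p) = −5p + 7(1−p), so p = 11/17.
Similarly Firm B's optimal q on 1 is 12/17, and the value is 1·(12/17) + (-5)·(5/17) = -13/17.

-13/17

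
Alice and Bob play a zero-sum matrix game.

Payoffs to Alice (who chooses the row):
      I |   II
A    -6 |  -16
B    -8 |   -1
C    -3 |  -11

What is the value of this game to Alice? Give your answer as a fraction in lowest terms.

-17/3

Row A is strictly dominated by row C, so Alice never plays it.
The remaining 2×2 game on (B, C) × (I, II) has no saddle point. Let Alice play B with probability p; indifference gives −8p − 3(1−p) = −p − 11(1−p), so p = 8/15.
Similarly Bob's optimal q on I is 2/3, and the value is -8·(2/3) + (-1)·(1/3) = -17/3.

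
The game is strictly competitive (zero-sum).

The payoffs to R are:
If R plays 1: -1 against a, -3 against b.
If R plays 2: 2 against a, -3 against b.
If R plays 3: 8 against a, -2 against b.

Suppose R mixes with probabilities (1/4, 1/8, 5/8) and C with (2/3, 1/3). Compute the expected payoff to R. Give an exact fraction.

Against (2/3, 1/3), each row's expected payoff is 1: -5/3; 2: 1/3; 3: 14/3.
Taking the (1/4, 1/8, 5/8)-weighted average: (1/4)·(-5/3) + (1/8)·(1/3) + (5/8)·(14/3) = 61/24.

61/24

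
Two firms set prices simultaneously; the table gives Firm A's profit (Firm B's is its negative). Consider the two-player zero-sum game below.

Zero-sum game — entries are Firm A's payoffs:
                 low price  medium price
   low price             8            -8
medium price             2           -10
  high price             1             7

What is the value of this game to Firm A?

32/11

Row medium price is strictly dominated by row low price, so Firm A never plays it.
The remaining 2×2 game on (low price, high price) × (low price, medium price) has no saddle point. Let Firm A play low price with probability p; indifference gives 8p + (1−p) = −8p + 7(1−p), so p = 3/11.
Similarly Firm B's optimal q on low price is 15/22, and the value is 8·(15/22) + (-8)·(7/22) = 32/11.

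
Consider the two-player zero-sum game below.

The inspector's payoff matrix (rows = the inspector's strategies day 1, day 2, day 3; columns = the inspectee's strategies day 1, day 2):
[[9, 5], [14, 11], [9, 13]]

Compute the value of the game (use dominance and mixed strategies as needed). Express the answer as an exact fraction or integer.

83/7

Row day 1 is strictly dominated by row day 2, so the inspector never plays it.
The remaining 2×2 game on (day 2, day 3) × (day 1, day 2) has no saddle point. Let the inspector play day 2 with probability p; indifference gives 14p + 9(1−p) = 11p + 13(1−p), so p = 4/7.
Similarly the inspectee's optimal q on day 1 is 2/7, and the value is 14·(2/7) + (11)·(5/7) = 83/7.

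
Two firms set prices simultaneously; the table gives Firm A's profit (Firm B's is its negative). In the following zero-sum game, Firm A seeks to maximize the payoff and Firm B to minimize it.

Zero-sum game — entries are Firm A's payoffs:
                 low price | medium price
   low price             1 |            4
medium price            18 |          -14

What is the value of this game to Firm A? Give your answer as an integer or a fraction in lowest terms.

Row minima are 1 and -14, so Firm A's maximin is 1; column maxima are 18 and 4, so Firm B's minimax is 4. These differ, so the equilibrium is in mixed strategies.
Let Firm A play low price with probability p. Firm B is indifferent when p + 18(1−p) = 4p − 14(1−p), giving p = 32/35.
Let Firm B play low price with probability q. Firm A is indifferent when q + 4(1−q) = 18q − 14(1−q), giving q = 18/35.
The value is 1·(18/35) + (4)·(17/35) = 86/35.

86/35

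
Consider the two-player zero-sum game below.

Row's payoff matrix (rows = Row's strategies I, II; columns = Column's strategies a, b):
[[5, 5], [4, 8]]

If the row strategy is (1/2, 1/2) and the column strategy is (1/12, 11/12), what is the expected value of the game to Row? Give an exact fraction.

Against (1/12, 11/12), each row's expected payoff is I: 5; II: 23/3.
Taking the (1/2, 1/2)-weighted average: (1/2)·(5) + (1/2)·(23/3) = 19/3.

19/3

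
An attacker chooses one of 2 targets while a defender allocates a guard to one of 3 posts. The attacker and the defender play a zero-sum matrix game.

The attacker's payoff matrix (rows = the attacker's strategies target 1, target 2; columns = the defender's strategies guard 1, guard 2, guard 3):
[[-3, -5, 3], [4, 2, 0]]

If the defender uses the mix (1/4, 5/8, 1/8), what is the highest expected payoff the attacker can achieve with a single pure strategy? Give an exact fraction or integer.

9/4

target 1: (-3)·(1/4) + (-5)·(5/8) + (3)·(1/8) = -7/2.
target 2: (4)·(1/4) + (2)·(5/8) + (0)·(1/8) = 9/4.
The best pure response is target 2 with expected payoff 9/4.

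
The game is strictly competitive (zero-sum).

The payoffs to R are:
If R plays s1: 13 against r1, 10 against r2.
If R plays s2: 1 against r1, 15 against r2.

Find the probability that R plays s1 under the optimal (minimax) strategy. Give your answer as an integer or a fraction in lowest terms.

Row minima are 10 and 1, so R's maximin is 10; column maxima are 13 and 15, so C's minimax is 13. These differ, so the equilibrium is in mixed strategies.
Let R play s1 with probability p. C is indifferent when 13p + (1−p) = 10p + 15(1−p), giving p = 14/17.

14/17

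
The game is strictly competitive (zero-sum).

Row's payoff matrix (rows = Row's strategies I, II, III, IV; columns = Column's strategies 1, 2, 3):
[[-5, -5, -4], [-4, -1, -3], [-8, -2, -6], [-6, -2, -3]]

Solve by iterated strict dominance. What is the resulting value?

-4

Column 3 is strictly dominated by 1 for Column (-5<-4, -4<-3, -8<-6, -6<-3); eliminate 3.
Row III is strictly dominated by row II (-4>-8, -1>-2); eliminate III.
Row IV is strictly dominated by row II (-4>-6, -1>-2); eliminate IV.
Row I is strictly dominated by row II (-4>-5, -1>-5); eliminate I.
Column 2 is strictly dominated by 1 for Column (-4<-1); eliminate 2.
Only (II, 1) remains, with payoff -4.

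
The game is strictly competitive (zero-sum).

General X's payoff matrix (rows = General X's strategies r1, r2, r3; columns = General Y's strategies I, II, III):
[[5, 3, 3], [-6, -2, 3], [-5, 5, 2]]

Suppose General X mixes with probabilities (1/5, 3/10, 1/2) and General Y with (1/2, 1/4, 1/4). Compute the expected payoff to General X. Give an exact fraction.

-2/5

Against (1/2, 1/4, 1/4), each row's expected payoff is r1: 4; r2: -11/4; r3: -3/4.
Taking the (1/5, 3/10, 1/2)-weighted average: (1/5)·(4) + (3/10)·(-11/4) + (1/2)·(-3/4) = -2/5.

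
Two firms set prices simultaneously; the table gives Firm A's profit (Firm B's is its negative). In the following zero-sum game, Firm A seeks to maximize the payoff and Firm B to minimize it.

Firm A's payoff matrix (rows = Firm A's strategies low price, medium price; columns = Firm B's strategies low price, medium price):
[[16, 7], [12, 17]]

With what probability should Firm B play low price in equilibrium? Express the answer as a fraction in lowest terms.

Row minima are 7 and 12, so Firm A's maximin is 12; column maxima are 16 and 17, so Firm B's minimax is 16. These differ, so the equilibrium is in mixed strategies.
Let Firm B play low price with probability q. Firm A is indifferent when 16q + 7(1−q) = 12q + 17(1−q), giving q = 5/7.

5/7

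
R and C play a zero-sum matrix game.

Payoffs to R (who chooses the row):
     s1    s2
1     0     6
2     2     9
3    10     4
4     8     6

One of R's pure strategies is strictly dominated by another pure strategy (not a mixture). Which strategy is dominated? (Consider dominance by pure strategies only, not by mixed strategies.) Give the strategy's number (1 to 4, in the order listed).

Compare 1 with 2: 2 > 0, 9 > 6.
So 2 strictly dominates 1 for R; 1 is strictly dominated.

1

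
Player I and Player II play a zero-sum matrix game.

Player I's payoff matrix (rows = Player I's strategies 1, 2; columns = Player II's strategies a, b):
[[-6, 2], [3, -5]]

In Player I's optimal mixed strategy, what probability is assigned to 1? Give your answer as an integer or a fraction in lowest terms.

Row minima are -6 and -5, so Player I's maximin is -5; column maxima are 3 and 2, so Player II's minimax is 2. These differ, so the equilibrium is in mixed strategies.
Let Player I play 1 with probability p. Player II is indifferent when −6p + 3(1−p) = 2p − 5(1−p), giving p = 1/2.

1/2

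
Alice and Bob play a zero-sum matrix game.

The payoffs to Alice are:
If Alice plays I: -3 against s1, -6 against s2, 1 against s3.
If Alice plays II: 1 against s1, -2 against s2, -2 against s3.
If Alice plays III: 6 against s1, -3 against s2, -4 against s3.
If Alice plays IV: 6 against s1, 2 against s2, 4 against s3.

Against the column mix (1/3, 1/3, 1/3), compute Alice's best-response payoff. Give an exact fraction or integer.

I: (-3)·(1/3) + (-6)·(1/3) + (1)·(1/3) = -8/3.
II: (1)·(1/3) + (-2)·(1/3) + (-2)·(1/3) = -1.
III: (6)·(1/3) + (-3)·(1/3) + (-4)·(1/3) = -1/3.
IV: (6)·(1/3) + (2)·(1/3) + (4)·(1/3) = 4.
The best pure response is IV with expected payoff 4.

4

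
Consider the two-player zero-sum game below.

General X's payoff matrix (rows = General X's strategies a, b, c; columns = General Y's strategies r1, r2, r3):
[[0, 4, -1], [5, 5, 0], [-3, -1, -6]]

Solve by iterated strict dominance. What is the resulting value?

Column r1 is strictly dominated by r3 for General Y (-1<0, 0<5, -6<-3); eliminate r1.
Row a is strictly dominated by row b (5>4, 0>-1); eliminate a.
Column r2 is strictly dominated by r3 for General Y (0<5, -6<-1); eliminate r2.
Row c is strictly dominated by row b (0>-6); eliminate c.
Only (b, r3) remains, with payoff 0.

0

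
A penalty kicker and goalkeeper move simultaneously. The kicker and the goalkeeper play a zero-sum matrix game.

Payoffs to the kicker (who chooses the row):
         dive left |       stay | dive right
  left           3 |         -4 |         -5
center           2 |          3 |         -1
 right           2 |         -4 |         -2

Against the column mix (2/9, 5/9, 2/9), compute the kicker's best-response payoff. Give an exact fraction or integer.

17/9

left: (3)·(2/9) + (-4)·(5/9) + (-5)·(2/9) = -8/3.
center: (2)·(2/9) + (3)·(5/9) + (-1)·(2/9) = 17/9.
right: (2)·(2/9) + (-4)·(5/9) + (-2)·(2/9) = -20/9.
The best pure response is center with expected payoff 17/9.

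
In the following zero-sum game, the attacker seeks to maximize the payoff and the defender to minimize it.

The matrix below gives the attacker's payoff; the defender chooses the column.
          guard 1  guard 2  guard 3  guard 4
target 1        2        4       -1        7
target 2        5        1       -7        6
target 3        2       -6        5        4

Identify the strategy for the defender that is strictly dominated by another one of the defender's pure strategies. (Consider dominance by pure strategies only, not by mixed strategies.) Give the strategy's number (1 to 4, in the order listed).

The defender prefers columns that give the attacker less. Compare guard 4 with guard 1: 2 < 7, 5 < 6, 2 < 4.
So guard 1 strictly dominates guard 4 for the defender; guard 4 is strictly dominated.

4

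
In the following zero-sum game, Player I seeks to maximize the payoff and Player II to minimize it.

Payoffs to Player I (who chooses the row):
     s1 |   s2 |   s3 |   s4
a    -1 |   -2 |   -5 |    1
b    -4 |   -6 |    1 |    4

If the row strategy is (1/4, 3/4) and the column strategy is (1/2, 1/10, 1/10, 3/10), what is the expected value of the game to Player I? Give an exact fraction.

Against (1/2, 1/10, 1/10, 3/10), each row's expected payoff is a: -9/10; b: -13/10.
Taking the (1/4, 3/4)-weighted average: (1/4)·(-9/10) + (3/4)·(-13/10) = -6/5.

-6/5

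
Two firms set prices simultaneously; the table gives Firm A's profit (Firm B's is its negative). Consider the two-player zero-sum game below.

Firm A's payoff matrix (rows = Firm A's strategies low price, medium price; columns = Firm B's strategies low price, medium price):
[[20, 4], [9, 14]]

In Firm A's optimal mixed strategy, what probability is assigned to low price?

Row minima are 4 and 9, so Firm A's maximin is 9; column maxima are 20 and 14, so Firm B's minimax is 14. These differ, so the equilibrium is in mixed strategies.
Let Firm A play low price with probability p. Firm B is indifferent when 20p + 9(1−p) = 4p + 14(1−p), giving p = 5/21.

5/21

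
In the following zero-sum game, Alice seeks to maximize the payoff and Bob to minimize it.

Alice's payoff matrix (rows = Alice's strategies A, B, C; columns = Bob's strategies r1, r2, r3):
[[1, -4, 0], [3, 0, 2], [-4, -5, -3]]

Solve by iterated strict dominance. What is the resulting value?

0

Row A is strictly dominated by row B (3>1, 0>-4, 2>0); eliminate A.
Column r1 is strictly dominated by r2 for Bob (0<3, -5<-4); eliminate r1.
Row C is strictly dominated by row B (0>-5, 2>-3); eliminate C.
Column r3 is strictly dominated by r2 for Bob (0<2); eliminate r3.
Only (B, r2) remains, with payoff 0.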